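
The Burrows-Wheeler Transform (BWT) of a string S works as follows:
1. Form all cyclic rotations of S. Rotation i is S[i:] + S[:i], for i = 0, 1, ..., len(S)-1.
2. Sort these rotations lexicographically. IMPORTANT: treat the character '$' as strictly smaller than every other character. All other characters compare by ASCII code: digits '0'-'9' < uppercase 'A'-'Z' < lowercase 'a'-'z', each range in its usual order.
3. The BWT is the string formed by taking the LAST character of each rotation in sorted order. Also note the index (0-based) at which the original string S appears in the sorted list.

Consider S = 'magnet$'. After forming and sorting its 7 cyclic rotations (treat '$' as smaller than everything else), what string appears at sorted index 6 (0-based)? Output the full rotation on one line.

All 7 rotations (rotation i = S[i:]+S[:i]):
  rot[0] = magnet$
  rot[1] = agnet$m
  rot[2] = gnet$ma
  rot[3] = net$mag
  rot[4] = et$magn
  rot[5] = t$magne
  rot[6] = $magnet
Sorted (with $ < everything):
  sorted[0] = $magnet
  sorted[1] = agnet$m
  sorted[2] = et$magn
  sorted[3] = gnet$ma
  sorted[4] = magnet$
  sorted[5] = net$mag
  sorted[6] = t$magne
sorted[6] = t$magne

Answer: t$magne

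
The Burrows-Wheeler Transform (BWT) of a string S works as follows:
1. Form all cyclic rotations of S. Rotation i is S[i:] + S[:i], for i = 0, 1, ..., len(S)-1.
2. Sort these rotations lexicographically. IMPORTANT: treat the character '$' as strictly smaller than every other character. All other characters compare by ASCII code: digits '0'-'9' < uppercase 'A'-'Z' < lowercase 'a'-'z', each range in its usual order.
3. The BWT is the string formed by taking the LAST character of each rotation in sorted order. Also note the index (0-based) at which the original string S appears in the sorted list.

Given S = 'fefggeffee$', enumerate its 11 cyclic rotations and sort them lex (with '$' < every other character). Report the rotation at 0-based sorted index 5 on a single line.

Answer: fee$fefggef

Derivation:
All 11 rotations (rotation i = S[i:]+S[:i]):
  rot[0] = fefggeffee$
  rot[1] = efggeffee$f
  rot[2] = fggeffee$fe
  rot[3] = ggeffee$fef
  rot[4] = geffee$fefg
  rot[5] = effee$fefgg
  rot[6] = ffee$fefgge
  rot[7] = fee$fefggef
  rot[8] = ee$fefggeff
  rot[9] = e$fefggeffe
  rot[10] = $fefggeffee
Sorted (with $ < everything):
  sorted[0] = $fefggeffee
  sorted[1] = e$fefggeffe
  sorted[2] = ee$fefggeff
  sorted[3] = effee$fefgg
  sorted[4] = efggeffee$f
  sorted[5] = fee$fefggef
  sorted[6] = fefggeffee$
  sorted[7] = ffee$fefgge
  sorted[8] = fggeffee$fe
  sorted[9] = geffee$fefg
  sorted[10] = ggeffee$fef
sorted[5] = fee$fefggef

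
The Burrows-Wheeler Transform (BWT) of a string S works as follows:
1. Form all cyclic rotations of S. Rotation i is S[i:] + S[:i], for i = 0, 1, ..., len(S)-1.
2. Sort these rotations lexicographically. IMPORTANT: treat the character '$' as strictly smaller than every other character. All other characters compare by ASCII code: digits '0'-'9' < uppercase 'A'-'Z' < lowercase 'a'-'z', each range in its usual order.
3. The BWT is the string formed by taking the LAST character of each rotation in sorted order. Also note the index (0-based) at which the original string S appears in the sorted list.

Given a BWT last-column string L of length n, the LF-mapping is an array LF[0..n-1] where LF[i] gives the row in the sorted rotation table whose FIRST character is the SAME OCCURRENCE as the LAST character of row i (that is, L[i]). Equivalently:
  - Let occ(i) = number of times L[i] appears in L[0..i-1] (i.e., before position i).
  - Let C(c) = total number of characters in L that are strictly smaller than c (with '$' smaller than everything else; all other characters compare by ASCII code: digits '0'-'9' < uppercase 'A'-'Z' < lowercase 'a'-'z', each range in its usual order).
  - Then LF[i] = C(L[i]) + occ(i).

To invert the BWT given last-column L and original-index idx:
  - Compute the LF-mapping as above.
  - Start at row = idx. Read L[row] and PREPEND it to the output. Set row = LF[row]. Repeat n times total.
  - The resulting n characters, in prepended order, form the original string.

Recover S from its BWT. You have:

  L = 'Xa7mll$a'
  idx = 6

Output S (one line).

LF mapping: 2 3 1 7 5 6 0 4
Walk LF starting at row 6, prepending L[row]:
  step 1: row=6, L[6]='$', prepend. Next row=LF[6]=0
  step 2: row=0, L[0]='X', prepend. Next row=LF[0]=2
  step 3: row=2, L[2]='7', prepend. Next row=LF[2]=1
  step 4: row=1, L[1]='a', prepend. Next row=LF[1]=3
  step 5: row=3, L[3]='m', prepend. Next row=LF[3]=7
  step 6: row=7, L[7]='a', prepend. Next row=LF[7]=4
  step 7: row=4, L[4]='l', prepend. Next row=LF[4]=5
  step 8: row=5, L[5]='l', prepend. Next row=LF[5]=6
Reversed output: llama7X$

Answer: llama7X$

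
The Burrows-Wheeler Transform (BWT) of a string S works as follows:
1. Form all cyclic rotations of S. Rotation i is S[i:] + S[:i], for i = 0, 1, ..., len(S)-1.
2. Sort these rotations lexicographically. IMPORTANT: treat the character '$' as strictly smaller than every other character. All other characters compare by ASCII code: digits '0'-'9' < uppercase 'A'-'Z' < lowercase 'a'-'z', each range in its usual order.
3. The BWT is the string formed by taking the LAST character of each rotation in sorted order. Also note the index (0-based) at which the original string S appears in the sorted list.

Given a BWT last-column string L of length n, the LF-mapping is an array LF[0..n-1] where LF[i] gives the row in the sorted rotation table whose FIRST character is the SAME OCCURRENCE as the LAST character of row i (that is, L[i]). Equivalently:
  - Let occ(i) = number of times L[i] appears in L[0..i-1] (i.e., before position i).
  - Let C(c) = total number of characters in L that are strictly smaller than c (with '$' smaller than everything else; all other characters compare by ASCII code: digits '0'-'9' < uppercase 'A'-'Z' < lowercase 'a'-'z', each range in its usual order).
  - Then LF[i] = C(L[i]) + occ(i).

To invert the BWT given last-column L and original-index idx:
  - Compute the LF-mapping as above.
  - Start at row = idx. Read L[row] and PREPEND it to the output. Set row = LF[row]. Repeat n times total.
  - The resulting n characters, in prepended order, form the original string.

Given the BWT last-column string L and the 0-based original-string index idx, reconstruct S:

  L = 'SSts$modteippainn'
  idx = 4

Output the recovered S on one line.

LF mapping: 1 2 15 14 0 8 11 4 16 5 6 12 13 3 7 9 10
Walk LF starting at row 4, prepending L[row]:
  step 1: row=4, L[4]='$', prepend. Next row=LF[4]=0
  step 2: row=0, L[0]='S', prepend. Next row=LF[0]=1
  step 3: row=1, L[1]='S', prepend. Next row=LF[1]=2
  step 4: row=2, L[2]='t', prepend. Next row=LF[2]=15
  step 5: row=15, L[15]='n', prepend. Next row=LF[15]=9
  step 6: row=9, L[9]='e', prepend. Next row=LF[9]=5
  step 7: row=5, L[5]='m', prepend. Next row=LF[5]=8
  step 8: row=8, L[8]='t', prepend. Next row=LF[8]=16
  step 9: row=16, L[16]='n', prepend. Next row=LF[16]=10
  step 10: row=10, L[10]='i', prepend. Next row=LF[10]=6
  step 11: row=6, L[6]='o', prepend. Next row=LF[6]=11
  step 12: row=11, L[11]='p', prepend. Next row=LF[11]=12
  step 13: row=12, L[12]='p', prepend. Next row=LF[12]=13
  step 14: row=13, L[13]='a', prepend. Next row=LF[13]=3
  step 15: row=3, L[3]='s', prepend. Next row=LF[3]=14
  step 16: row=14, L[14]='i', prepend. Next row=LF[14]=7
  step 17: row=7, L[7]='d', prepend. Next row=LF[7]=4
Reversed output: disappointmentSS$

Answer: disappointmentSS$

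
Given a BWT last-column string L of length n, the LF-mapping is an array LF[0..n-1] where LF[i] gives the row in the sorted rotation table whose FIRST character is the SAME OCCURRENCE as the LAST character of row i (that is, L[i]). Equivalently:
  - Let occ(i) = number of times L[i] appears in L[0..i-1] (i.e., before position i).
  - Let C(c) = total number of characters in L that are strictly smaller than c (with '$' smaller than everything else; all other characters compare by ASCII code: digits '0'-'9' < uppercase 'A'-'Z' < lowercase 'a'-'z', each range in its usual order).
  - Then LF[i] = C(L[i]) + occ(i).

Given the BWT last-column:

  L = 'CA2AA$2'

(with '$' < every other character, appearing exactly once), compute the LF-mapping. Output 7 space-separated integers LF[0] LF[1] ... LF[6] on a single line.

Answer: 6 3 1 4 5 0 2

Derivation:
Char counts: '$':1, '2':2, 'A':3, 'C':1
C (first-col start): C('$')=0, C('2')=1, C('A')=3, C('C')=6
L[0]='C': occ=0, LF[0]=C('C')+0=6+0=6
L[1]='A': occ=0, LF[1]=C('A')+0=3+0=3
L[2]='2': occ=0, LF[2]=C('2')+0=1+0=1
L[3]='A': occ=1, LF[3]=C('A')+1=3+1=4
L[4]='A': occ=2, LF[4]=C('A')+2=3+2=5
L[5]='$': occ=0, LF[5]=C('$')+0=0+0=0
L[6]='2': occ=1, LF[6]=C('2')+1=1+1=2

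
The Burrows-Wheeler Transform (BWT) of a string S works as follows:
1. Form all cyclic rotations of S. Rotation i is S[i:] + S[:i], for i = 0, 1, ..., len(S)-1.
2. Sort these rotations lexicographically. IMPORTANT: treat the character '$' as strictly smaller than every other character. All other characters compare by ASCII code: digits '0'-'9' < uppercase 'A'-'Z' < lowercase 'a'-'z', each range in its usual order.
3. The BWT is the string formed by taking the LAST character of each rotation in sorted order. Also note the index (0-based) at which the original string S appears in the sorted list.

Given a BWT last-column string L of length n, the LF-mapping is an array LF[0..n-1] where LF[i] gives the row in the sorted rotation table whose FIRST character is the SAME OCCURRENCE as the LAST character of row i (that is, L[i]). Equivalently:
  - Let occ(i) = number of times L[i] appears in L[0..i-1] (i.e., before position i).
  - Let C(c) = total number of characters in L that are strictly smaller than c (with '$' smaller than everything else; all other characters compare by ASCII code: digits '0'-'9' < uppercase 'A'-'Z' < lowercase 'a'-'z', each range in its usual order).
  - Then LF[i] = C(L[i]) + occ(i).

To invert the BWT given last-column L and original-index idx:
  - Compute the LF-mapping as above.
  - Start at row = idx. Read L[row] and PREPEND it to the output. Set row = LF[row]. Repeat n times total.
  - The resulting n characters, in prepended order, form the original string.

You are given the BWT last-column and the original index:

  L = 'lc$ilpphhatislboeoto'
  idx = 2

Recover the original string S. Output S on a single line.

LF mapping: 9 3 0 7 10 15 16 5 6 1 18 8 17 11 2 12 4 13 19 14
Walk LF starting at row 2, prepending L[row]:
  step 1: row=2, L[2]='$', prepend. Next row=LF[2]=0
  step 2: row=0, L[0]='l', prepend. Next row=LF[0]=9
  step 3: row=9, L[9]='a', prepend. Next row=LF[9]=1
  step 4: row=1, L[1]='c', prepend. Next row=LF[1]=3
  step 5: row=3, L[3]='i', prepend. Next row=LF[3]=7
  step 6: row=7, L[7]='h', prepend. Next row=LF[7]=5
  step 7: row=5, L[5]='p', prepend. Next row=LF[5]=15
  step 8: row=15, L[15]='o', prepend. Next row=LF[15]=12
  step 9: row=12, L[12]='s', prepend. Next row=LF[12]=17
  step 10: row=17, L[17]='o', prepend. Next row=LF[17]=13
  step 11: row=13, L[13]='l', prepend. Next row=LF[13]=11
  step 12: row=11, L[11]='i', prepend. Next row=LF[11]=8
  step 13: row=8, L[8]='h', prepend. Next row=LF[8]=6
  step 14: row=6, L[6]='p', prepend. Next row=LF[6]=16
  step 15: row=16, L[16]='e', prepend. Next row=LF[16]=4
  step 16: row=4, L[4]='l', prepend. Next row=LF[4]=10
  step 17: row=10, L[10]='t', prepend. Next row=LF[10]=18
  step 18: row=18, L[18]='t', prepend. Next row=LF[18]=19
  step 19: row=19, L[19]='o', prepend. Next row=LF[19]=14
  step 20: row=14, L[14]='b', prepend. Next row=LF[14]=2
Reversed output: bottlephilosophical$

Answer: bottlephilosophical$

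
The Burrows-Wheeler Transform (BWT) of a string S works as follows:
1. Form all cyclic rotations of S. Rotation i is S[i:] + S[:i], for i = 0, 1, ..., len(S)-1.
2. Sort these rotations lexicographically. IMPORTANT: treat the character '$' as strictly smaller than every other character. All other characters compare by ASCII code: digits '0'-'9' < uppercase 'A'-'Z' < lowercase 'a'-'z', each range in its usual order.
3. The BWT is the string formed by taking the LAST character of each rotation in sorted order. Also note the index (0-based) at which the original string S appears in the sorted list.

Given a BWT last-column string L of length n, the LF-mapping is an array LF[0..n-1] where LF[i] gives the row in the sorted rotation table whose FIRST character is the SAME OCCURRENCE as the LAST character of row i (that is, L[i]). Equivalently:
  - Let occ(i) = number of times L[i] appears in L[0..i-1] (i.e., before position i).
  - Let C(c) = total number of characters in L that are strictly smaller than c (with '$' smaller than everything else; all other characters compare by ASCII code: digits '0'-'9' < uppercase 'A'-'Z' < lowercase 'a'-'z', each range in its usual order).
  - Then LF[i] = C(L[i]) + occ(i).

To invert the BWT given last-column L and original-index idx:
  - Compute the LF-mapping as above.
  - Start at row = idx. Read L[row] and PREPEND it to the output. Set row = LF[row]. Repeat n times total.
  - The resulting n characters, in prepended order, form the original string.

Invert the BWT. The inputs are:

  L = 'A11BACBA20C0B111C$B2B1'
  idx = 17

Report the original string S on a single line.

LF mapping: 11 3 4 14 12 19 15 13 9 1 20 2 16 5 6 7 21 0 17 10 18 8
Walk LF starting at row 17, prepending L[row]:
  step 1: row=17, L[17]='$', prepend. Next row=LF[17]=0
  step 2: row=0, L[0]='A', prepend. Next row=LF[0]=11
  step 3: row=11, L[11]='0', prepend. Next row=LF[11]=2
  step 4: row=2, L[2]='1', prepend. Next row=LF[2]=4
  step 5: row=4, L[4]='A', prepend. Next row=LF[4]=12
  step 6: row=12, L[12]='B', prepend. Next row=LF[12]=16
  step 7: row=16, L[16]='C', prepend. Next row=LF[16]=21
  step 8: row=21, L[21]='1', prepend. Next row=LF[21]=8
  step 9: row=8, L[8]='2', prepend. Next row=LF[8]=9
  step 10: row=9, L[9]='0', prepend. Next row=LF[9]=1
  step 11: row=1, L[1]='1', prepend. Next row=LF[1]=3
  step 12: row=3, L[3]='B', prepend. Next row=LF[3]=14
  step 13: row=14, L[14]='1', prepend. Next row=LF[14]=6
  step 14: row=6, L[6]='B', prepend. Next row=LF[6]=15
  step 15: row=15, L[15]='1', prepend. Next row=LF[15]=7
  step 16: row=7, L[7]='A', prepend. Next row=LF[7]=13
  step 17: row=13, L[13]='1', prepend. Next row=LF[13]=5
  step 18: row=5, L[5]='C', prepend. Next row=LF[5]=19
  step 19: row=19, L[19]='2', prepend. Next row=LF[19]=10
  step 20: row=10, L[10]='C', prepend. Next row=LF[10]=20
  step 21: row=20, L[20]='B', prepend. Next row=LF[20]=18
  step 22: row=18, L[18]='B', prepend. Next row=LF[18]=17
Reversed output: BBC2C1A1B1B1021CBA10A$

Answer: BBC2C1A1B1B1021CBA10A$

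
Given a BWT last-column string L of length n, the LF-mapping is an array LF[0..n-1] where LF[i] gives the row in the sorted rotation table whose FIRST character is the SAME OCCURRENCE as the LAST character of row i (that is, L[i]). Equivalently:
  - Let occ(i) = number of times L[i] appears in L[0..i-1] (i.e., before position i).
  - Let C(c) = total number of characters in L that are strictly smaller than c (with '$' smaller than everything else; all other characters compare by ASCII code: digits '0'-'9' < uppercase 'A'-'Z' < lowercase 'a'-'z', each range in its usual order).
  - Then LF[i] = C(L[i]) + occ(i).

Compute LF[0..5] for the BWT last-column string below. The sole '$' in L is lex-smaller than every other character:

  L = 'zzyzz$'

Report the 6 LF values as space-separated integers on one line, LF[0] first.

Answer: 2 3 1 4 5 0

Derivation:
Char counts: '$':1, 'y':1, 'z':4
C (first-col start): C('$')=0, C('y')=1, C('z')=2
L[0]='z': occ=0, LF[0]=C('z')+0=2+0=2
L[1]='z': occ=1, LF[1]=C('z')+1=2+1=3
L[2]='y': occ=0, LF[2]=C('y')+0=1+0=1
L[3]='z': occ=2, LF[3]=C('z')+2=2+2=4
L[4]='z': occ=3, LF[4]=C('z')+3=2+3=5
L[5]='$': occ=0, LF[5]=C('$')+0=0+0=0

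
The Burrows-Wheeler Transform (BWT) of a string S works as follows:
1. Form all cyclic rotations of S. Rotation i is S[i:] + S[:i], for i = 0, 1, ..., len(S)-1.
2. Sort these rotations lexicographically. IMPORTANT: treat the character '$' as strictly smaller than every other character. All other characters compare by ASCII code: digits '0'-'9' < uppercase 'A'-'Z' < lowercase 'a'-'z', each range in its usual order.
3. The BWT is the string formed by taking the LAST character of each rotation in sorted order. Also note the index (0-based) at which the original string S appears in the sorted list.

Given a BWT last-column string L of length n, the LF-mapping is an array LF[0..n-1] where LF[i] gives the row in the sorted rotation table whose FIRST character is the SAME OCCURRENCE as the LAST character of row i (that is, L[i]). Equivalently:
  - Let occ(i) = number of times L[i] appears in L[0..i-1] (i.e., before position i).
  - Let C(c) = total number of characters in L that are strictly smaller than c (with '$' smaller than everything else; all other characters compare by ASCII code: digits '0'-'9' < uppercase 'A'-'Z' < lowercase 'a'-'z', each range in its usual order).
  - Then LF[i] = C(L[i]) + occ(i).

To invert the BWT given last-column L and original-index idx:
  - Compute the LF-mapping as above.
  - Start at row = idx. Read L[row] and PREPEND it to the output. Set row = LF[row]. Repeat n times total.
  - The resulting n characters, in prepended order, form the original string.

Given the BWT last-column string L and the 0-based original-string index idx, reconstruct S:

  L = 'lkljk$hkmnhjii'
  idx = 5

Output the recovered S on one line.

LF mapping: 10 7 11 5 8 0 1 9 12 13 2 6 3 4
Walk LF starting at row 5, prepending L[row]:
  step 1: row=5, L[5]='$', prepend. Next row=LF[5]=0
  step 2: row=0, L[0]='l', prepend. Next row=LF[0]=10
  step 3: row=10, L[10]='h', prepend. Next row=LF[10]=2
  step 4: row=2, L[2]='l', prepend. Next row=LF[2]=11
  step 5: row=11, L[11]='j', prepend. Next row=LF[11]=6
  step 6: row=6, L[6]='h', prepend. Next row=LF[6]=1
  step 7: row=1, L[1]='k', prepend. Next row=LF[1]=7
  step 8: row=7, L[7]='k', prepend. Next row=LF[7]=9
  step 9: row=9, L[9]='n', prepend. Next row=LF[9]=13
  step 10: row=13, L[13]='i', prepend. Next row=LF[13]=4
  step 11: row=4, L[4]='k', prepend. Next row=LF[4]=8
  step 12: row=8, L[8]='m', prepend. Next row=LF[8]=12
  step 13: row=12, L[12]='i', prepend. Next row=LF[12]=3
  step 14: row=3, L[3]='j', prepend. Next row=LF[3]=5
Reversed output: jimkinkkhjlhl$

Answer: jimkinkkhjlhl$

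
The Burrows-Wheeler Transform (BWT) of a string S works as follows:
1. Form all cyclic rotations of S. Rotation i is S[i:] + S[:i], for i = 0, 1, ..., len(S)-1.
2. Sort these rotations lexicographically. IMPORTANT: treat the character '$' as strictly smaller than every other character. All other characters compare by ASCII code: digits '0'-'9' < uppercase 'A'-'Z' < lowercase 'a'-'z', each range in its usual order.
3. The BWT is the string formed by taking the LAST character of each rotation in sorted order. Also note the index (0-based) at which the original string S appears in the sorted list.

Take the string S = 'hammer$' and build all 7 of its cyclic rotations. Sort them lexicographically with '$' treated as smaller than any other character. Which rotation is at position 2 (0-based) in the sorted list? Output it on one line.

All 7 rotations (rotation i = S[i:]+S[:i]):
  rot[0] = hammer$
  rot[1] = ammer$h
  rot[2] = mmer$ha
  rot[3] = mer$ham
  rot[4] = er$hamm
  rot[5] = r$hamme
  rot[6] = $hammer
Sorted (with $ < everything):
  sorted[0] = $hammer
  sorted[1] = ammer$h
  sorted[2] = er$hamm
  sorted[3] = hammer$
  sorted[4] = mer$ham
  sorted[5] = mmer$ha
  sorted[6] = r$hamme
sorted[2] = er$hamm

Answer: er$hamm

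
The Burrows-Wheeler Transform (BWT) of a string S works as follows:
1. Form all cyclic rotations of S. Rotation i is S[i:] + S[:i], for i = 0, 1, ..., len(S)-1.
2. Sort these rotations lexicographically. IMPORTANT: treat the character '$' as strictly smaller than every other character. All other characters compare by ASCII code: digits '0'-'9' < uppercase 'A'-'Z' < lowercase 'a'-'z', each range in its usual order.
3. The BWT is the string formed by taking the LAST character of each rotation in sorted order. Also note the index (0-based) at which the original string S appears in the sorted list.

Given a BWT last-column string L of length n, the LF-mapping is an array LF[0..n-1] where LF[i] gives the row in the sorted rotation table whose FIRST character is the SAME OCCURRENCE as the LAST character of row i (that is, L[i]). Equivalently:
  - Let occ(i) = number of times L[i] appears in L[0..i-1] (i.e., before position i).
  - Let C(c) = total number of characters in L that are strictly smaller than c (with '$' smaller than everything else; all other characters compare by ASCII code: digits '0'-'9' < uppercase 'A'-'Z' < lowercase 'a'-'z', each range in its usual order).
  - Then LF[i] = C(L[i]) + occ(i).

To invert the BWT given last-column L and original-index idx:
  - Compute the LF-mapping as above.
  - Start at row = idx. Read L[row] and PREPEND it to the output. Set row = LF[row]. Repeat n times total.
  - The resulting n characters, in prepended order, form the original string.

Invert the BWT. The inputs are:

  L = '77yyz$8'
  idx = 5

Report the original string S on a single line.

LF mapping: 1 2 4 5 6 0 3
Walk LF starting at row 5, prepending L[row]:
  step 1: row=5, L[5]='$', prepend. Next row=LF[5]=0
  step 2: row=0, L[0]='7', prepend. Next row=LF[0]=1
  step 3: row=1, L[1]='7', prepend. Next row=LF[1]=2
  step 4: row=2, L[2]='y', prepend. Next row=LF[2]=4
  step 5: row=4, L[4]='z', prepend. Next row=LF[4]=6
  step 6: row=6, L[6]='8', prepend. Next row=LF[6]=3
  step 7: row=3, L[3]='y', prepend. Next row=LF[3]=5
Reversed output: y8zy77$

Answer: y8zy77$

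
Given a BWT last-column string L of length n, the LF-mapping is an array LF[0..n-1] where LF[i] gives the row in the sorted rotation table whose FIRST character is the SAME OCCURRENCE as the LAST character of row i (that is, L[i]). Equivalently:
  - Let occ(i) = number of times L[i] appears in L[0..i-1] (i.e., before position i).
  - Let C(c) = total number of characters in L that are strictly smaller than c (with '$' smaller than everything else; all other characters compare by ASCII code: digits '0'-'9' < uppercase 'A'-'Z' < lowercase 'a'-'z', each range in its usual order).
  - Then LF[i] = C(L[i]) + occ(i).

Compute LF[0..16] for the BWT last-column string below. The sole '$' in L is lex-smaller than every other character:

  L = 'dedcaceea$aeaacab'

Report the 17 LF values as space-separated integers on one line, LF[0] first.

Char counts: '$':1, 'a':6, 'b':1, 'c':3, 'd':2, 'e':4
C (first-col start): C('$')=0, C('a')=1, C('b')=7, C('c')=8, C('d')=11, C('e')=13
L[0]='d': occ=0, LF[0]=C('d')+0=11+0=11
L[1]='e': occ=0, LF[1]=C('e')+0=13+0=13
L[2]='d': occ=1, LF[2]=C('d')+1=11+1=12
L[3]='c': occ=0, LF[3]=C('c')+0=8+0=8
L[4]='a': occ=0, LF[4]=C('a')+0=1+0=1
L[5]='c': occ=1, LF[5]=C('c')+1=8+1=9
L[6]='e': occ=1, LF[6]=C('e')+1=13+1=14
L[7]='e': occ=2, LF[7]=C('e')+2=13+2=15
L[8]='a': occ=1, LF[8]=C('a')+1=1+1=2
L[9]='$': occ=0, LF[9]=C('$')+0=0+0=0
L[10]='a': occ=2, LF[10]=C('a')+2=1+2=3
L[11]='e': occ=3, LF[11]=C('e')+3=13+3=16
L[12]='a': occ=3, LF[12]=C('a')+3=1+3=4
L[13]='a': occ=4, LF[13]=C('a')+4=1+4=5
L[14]='c': occ=2, LF[14]=C('c')+2=8+2=10
L[15]='a': occ=5, LF[15]=C('a')+5=1+5=6
L[16]='b': occ=0, LF[16]=C('b')+0=7+0=7

Answer: 11 13 12 8 1 9 14 15 2 0 3 16 4 5 10 6 7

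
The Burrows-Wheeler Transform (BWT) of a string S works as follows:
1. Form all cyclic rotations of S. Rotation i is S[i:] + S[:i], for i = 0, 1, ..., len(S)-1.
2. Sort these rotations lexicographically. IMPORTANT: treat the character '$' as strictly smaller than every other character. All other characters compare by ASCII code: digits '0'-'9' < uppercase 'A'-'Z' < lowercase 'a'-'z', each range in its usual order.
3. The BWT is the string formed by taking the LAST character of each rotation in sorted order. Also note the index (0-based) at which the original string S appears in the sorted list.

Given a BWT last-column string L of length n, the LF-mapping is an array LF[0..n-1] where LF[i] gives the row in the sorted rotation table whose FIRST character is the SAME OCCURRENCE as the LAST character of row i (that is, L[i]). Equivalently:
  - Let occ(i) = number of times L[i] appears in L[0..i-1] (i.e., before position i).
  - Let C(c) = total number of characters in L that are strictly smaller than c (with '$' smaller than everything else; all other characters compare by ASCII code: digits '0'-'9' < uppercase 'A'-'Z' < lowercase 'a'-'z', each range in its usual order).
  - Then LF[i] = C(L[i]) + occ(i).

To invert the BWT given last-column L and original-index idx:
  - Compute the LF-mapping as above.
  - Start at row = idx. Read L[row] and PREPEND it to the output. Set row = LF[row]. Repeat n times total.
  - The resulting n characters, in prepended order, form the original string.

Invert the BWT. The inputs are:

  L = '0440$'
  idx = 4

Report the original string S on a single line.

LF mapping: 1 3 4 2 0
Walk LF starting at row 4, prepending L[row]:
  step 1: row=4, L[4]='$', prepend. Next row=LF[4]=0
  step 2: row=0, L[0]='0', prepend. Next row=LF[0]=1
  step 3: row=1, L[1]='4', prepend. Next row=LF[1]=3
  step 4: row=3, L[3]='0', prepend. Next row=LF[3]=2
  step 5: row=2, L[2]='4', prepend. Next row=LF[2]=4
Reversed output: 4040$

Answer: 4040$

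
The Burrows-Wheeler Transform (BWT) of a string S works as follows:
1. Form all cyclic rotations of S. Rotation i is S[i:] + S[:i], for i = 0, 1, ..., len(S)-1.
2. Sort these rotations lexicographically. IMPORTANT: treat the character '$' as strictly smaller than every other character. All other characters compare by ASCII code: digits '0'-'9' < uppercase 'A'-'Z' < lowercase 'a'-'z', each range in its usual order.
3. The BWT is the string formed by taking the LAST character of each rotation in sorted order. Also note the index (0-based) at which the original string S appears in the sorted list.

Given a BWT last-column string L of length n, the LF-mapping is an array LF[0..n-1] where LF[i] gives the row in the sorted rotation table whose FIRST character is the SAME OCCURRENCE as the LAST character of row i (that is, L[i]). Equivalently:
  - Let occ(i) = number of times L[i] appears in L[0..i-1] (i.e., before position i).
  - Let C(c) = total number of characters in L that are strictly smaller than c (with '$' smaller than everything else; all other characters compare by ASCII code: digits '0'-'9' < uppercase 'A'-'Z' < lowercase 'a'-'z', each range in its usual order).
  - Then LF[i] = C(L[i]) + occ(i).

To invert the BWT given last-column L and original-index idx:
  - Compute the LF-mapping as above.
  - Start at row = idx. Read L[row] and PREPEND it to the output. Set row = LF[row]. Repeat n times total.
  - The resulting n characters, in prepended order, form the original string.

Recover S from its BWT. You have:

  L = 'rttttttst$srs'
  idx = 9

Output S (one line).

Answer: tststtstrttr$

Derivation:
LF mapping: 1 6 7 8 9 10 11 3 12 0 4 2 5
Walk LF starting at row 9, prepending L[row]:
  step 1: row=9, L[9]='$', prepend. Next row=LF[9]=0
  step 2: row=0, L[0]='r', prepend. Next row=LF[0]=1
  step 3: row=1, L[1]='t', prepend. Next row=LF[1]=6
  step 4: row=6, L[6]='t', prepend. Next row=LF[6]=11
  step 5: row=11, L[11]='r', prepend. Next row=LF[11]=2
  step 6: row=2, L[2]='t', prepend. Next row=LF[2]=7
  step 7: row=7, L[7]='s', prepend. Next row=LF[7]=3
  step 8: row=3, L[3]='t', prepend. Next row=LF[3]=8
  step 9: row=8, L[8]='t', prepend. Next row=LF[8]=12
  step 10: row=12, L[12]='s', prepend. Next row=LF[12]=5
  step 11: row=5, L[5]='t', prepend. Next row=LF[5]=10
  step 12: row=10, L[10]='s', prepend. Next row=LF[10]=4
  step 13: row=4, L[4]='t', prepend. Next row=LF[4]=9
Reversed output: tststtstrttr$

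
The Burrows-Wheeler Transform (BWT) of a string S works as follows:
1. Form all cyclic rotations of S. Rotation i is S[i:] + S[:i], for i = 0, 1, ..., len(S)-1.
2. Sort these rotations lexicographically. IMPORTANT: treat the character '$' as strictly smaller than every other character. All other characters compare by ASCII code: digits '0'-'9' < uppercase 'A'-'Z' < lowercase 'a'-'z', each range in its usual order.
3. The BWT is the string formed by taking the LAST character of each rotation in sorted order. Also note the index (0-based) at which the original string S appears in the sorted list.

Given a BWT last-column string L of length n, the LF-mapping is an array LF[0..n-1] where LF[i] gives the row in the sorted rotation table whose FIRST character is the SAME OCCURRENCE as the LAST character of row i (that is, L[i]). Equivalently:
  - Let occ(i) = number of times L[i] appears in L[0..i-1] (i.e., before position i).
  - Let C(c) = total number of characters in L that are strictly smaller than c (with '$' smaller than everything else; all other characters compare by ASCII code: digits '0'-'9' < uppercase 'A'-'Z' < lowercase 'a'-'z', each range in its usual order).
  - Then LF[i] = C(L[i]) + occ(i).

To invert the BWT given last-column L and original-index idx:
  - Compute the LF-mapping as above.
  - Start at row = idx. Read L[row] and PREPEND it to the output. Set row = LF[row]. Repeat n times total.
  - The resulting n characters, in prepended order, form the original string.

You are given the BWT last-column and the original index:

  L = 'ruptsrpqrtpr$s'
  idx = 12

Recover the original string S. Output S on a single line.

LF mapping: 5 13 1 11 9 6 2 4 7 12 3 8 0 10
Walk LF starting at row 12, prepending L[row]:
  step 1: row=12, L[12]='$', prepend. Next row=LF[12]=0
  step 2: row=0, L[0]='r', prepend. Next row=LF[0]=5
  step 3: row=5, L[5]='r', prepend. Next row=LF[5]=6
  step 4: row=6, L[6]='p', prepend. Next row=LF[6]=2
  step 5: row=2, L[2]='p', prepend. Next row=LF[2]=1
  step 6: row=1, L[1]='u', prepend. Next row=LF[1]=13
  step 7: row=13, L[13]='s', prepend. Next row=LF[13]=10
  step 8: row=10, L[10]='p', prepend. Next row=LF[10]=3
  step 9: row=3, L[3]='t', prepend. Next row=LF[3]=11
  step 10: row=11, L[11]='r', prepend. Next row=LF[11]=8
  step 11: row=8, L[8]='r', prepend. Next row=LF[8]=7
  step 12: row=7, L[7]='q', prepend. Next row=LF[7]=4
  step 13: row=4, L[4]='s', prepend. Next row=LF[4]=9
  step 14: row=9, L[9]='t', prepend. Next row=LF[9]=12
Reversed output: tsqrrtpsupprr$

Answer: tsqrrtpsupprr$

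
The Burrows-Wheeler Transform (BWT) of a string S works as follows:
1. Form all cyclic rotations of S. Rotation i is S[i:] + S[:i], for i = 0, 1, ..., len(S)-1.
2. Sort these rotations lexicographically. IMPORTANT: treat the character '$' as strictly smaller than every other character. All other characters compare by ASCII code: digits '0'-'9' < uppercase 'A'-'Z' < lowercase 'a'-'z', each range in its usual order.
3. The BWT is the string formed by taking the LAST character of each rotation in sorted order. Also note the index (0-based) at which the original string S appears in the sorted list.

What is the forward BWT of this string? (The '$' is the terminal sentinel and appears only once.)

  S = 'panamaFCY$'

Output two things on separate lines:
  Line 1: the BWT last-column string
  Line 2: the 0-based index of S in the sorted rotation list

Answer: YFaCmnpaa$
9

Derivation:
All 10 rotations (rotation i = S[i:]+S[:i]):
  rot[0] = panamaFCY$
  rot[1] = anamaFCY$p
  rot[2] = namaFCY$pa
  rot[3] = amaFCY$pan
  rot[4] = maFCY$pana
  rot[5] = aFCY$panam
  rot[6] = FCY$panama
  rot[7] = CY$panamaF
  rot[8] = Y$panamaFC
  rot[9] = $panamaFCY
Sorted (with $ < everything):
  sorted[0] = $panamaFCY  (last char: 'Y')
  sorted[1] = CY$panamaF  (last char: 'F')
  sorted[2] = FCY$panama  (last char: 'a')
  sorted[3] = Y$panamaFC  (last char: 'C')
  sorted[4] = aFCY$panam  (last char: 'm')
  sorted[5] = amaFCY$pan  (last char: 'n')
  sorted[6] = anamaFCY$p  (last char: 'p')
  sorted[7] = maFCY$pana  (last char: 'a')
  sorted[8] = namaFCY$pa  (last char: 'a')
  sorted[9] = panamaFCY$  (last char: '$')
Last column: YFaCmnpaa$
Original string S is at sorted index 9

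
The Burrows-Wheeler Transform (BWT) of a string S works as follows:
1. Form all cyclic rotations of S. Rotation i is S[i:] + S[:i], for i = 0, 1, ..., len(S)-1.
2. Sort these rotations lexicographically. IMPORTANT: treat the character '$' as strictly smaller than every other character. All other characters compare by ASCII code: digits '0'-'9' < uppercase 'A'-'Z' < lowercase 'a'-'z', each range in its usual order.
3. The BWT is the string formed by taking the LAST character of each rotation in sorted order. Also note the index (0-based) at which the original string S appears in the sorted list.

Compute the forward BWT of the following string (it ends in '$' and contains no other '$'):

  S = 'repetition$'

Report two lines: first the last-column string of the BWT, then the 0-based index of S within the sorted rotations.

Answer: nrpttoie$ie
8

Derivation:
All 11 rotations (rotation i = S[i:]+S[:i]):
  rot[0] = repetition$
  rot[1] = epetition$r
  rot[2] = petition$re
  rot[3] = etition$rep
  rot[4] = tition$repe
  rot[5] = ition$repet
  rot[6] = tion$repeti
  rot[7] = ion$repetit
  rot[8] = on$repetiti
  rot[9] = n$repetitio
  rot[10] = $repetition
Sorted (with $ < everything):
  sorted[0] = $repetition  (last char: 'n')
  sorted[1] = epetition$r  (last char: 'r')
  sorted[2] = etition$rep  (last char: 'p')
  sorted[3] = ion$repetit  (last char: 't')
  sorted[4] = ition$repet  (last char: 't')
  sorted[5] = n$repetitio  (last char: 'o')
  sorted[6] = on$repetiti  (last char: 'i')
  sorted[7] = petition$re  (last char: 'e')
  sorted[8] = repetition$  (last char: '$')
  sorted[9] = tion$repeti  (last char: 'i')
  sorted[10] = tition$repe  (last char: 'e')
Last column: nrpttoie$ie
Original string S is at sorted index 8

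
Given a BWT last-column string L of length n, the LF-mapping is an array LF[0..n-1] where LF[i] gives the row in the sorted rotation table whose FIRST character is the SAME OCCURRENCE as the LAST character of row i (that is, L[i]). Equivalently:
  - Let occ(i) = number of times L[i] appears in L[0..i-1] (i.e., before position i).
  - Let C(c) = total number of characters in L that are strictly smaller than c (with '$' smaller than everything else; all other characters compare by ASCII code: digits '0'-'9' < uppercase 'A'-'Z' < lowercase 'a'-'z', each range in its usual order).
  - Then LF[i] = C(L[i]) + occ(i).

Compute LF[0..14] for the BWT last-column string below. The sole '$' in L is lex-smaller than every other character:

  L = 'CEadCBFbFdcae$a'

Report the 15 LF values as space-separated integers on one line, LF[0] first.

Answer: 2 4 7 12 3 1 5 10 6 13 11 8 14 0 9

Derivation:
Char counts: '$':1, 'B':1, 'C':2, 'E':1, 'F':2, 'a':3, 'b':1, 'c':1, 'd':2, 'e':1
C (first-col start): C('$')=0, C('B')=1, C('C')=2, C('E')=4, C('F')=5, C('a')=7, C('b')=10, C('c')=11, C('d')=12, C('e')=14
L[0]='C': occ=0, LF[0]=C('C')+0=2+0=2
L[1]='E': occ=0, LF[1]=C('E')+0=4+0=4
L[2]='a': occ=0, LF[2]=C('a')+0=7+0=7
L[3]='d': occ=0, LF[3]=C('d')+0=12+0=12
L[4]='C': occ=1, LF[4]=C('C')+1=2+1=3
L[5]='B': occ=0, LF[5]=C('B')+0=1+0=1
L[6]='F': occ=0, LF[6]=C('F')+0=5+0=5
L[7]='b': occ=0, LF[7]=C('b')+0=10+0=10
L[8]='F': occ=1, LF[8]=C('F')+1=5+1=6
L[9]='d': occ=1, LF[9]=C('d')+1=12+1=13
L[10]='c': occ=0, LF[10]=C('c')+0=11+0=11
L[11]='a': occ=1, LF[11]=C('a')+1=7+1=8
L[12]='e': occ=0, LF[12]=C('e')+0=14+0=14
L[13]='$': occ=0, LF[13]=C('$')+0=0+0=0
L[14]='a': occ=2, LF[14]=C('a')+2=7+2=9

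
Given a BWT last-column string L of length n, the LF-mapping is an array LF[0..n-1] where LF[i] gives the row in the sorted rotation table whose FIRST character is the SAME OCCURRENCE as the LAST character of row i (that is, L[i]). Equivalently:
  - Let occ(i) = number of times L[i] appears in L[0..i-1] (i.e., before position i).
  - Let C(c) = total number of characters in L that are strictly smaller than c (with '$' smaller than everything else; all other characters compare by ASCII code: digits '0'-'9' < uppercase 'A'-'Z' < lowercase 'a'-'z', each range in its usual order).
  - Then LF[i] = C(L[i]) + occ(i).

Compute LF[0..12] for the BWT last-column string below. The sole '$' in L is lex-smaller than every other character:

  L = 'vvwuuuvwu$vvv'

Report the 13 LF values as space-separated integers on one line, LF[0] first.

Answer: 5 6 11 1 2 3 7 12 4 0 8 9 10

Derivation:
Char counts: '$':1, 'u':4, 'v':6, 'w':2
C (first-col start): C('$')=0, C('u')=1, C('v')=5, C('w')=11
L[0]='v': occ=0, LF[0]=C('v')+0=5+0=5
L[1]='v': occ=1, LF[1]=C('v')+1=5+1=6
L[2]='w': occ=0, LF[2]=C('w')+0=11+0=11
L[3]='u': occ=0, LF[3]=C('u')+0=1+0=1
L[4]='u': occ=1, LF[4]=C('u')+1=1+1=2
L[5]='u': occ=2, LF[5]=C('u')+2=1+2=3
L[6]='v': occ=2, LF[6]=C('v')+2=5+2=7
L[7]='w': occ=1, LF[7]=C('w')+1=11+1=12
L[8]='u': occ=3, LF[8]=C('u')+3=1+3=4
L[9]='$': occ=0, LF[9]=C('$')+0=0+0=0
L[10]='v': occ=3, LF[10]=C('v')+3=5+3=8
L[11]='v': occ=4, LF[11]=C('v')+4=5+4=9
L[12]='v': occ=5, LF[12]=C('v')+5=5+5=10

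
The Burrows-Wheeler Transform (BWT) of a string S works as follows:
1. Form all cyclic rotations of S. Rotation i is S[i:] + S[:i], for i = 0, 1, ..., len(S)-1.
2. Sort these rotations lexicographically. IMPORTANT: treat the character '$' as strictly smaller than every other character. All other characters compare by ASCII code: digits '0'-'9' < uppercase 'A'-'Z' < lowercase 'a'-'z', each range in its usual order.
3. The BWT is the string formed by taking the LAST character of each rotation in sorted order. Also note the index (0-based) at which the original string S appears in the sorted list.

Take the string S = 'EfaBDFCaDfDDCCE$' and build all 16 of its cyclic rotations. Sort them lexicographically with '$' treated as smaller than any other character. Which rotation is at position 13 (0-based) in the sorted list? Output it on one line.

Answer: aDfDDCCE$EfaBDFC

Derivation:
All 16 rotations (rotation i = S[i:]+S[:i]):
  rot[0] = EfaBDFCaDfDDCCE$
  rot[1] = faBDFCaDfDDCCE$E
  rot[2] = aBDFCaDfDDCCE$Ef
  rot[3] = BDFCaDfDDCCE$Efa
  rot[4] = DFCaDfDDCCE$EfaB
  rot[5] = FCaDfDDCCE$EfaBD
  rot[6] = CaDfDDCCE$EfaBDF
  rot[7] = aDfDDCCE$EfaBDFC
  rot[8] = DfDDCCE$EfaBDFCa
  rot[9] = fDDCCE$EfaBDFCaD
  rot[10] = DDCCE$EfaBDFCaDf
  rot[11] = DCCE$EfaBDFCaDfD
  rot[12] = CCE$EfaBDFCaDfDD
  rot[13] = CE$EfaBDFCaDfDDC
  rot[14] = E$EfaBDFCaDfDDCC
  rot[15] = $EfaBDFCaDfDDCCE
Sorted (with $ < everything):
  sorted[0] = $EfaBDFCaDfDDCCE
  sorted[1] = BDFCaDfDDCCE$Efa
  sorted[2] = CCE$EfaBDFCaDfDD
  sorted[3] = CE$EfaBDFCaDfDDC
  sorted[4] = CaDfDDCCE$EfaBDF
  sorted[5] = DCCE$EfaBDFCaDfD
  sorted[6] = DDCCE$EfaBDFCaDf
  sorted[7] = DFCaDfDDCCE$EfaB
  sorted[8] = DfDDCCE$EfaBDFCa
  sorted[9] = E$EfaBDFCaDfDDCC
  sorted[10] = EfaBDFCaDfDDCCE$
  sorted[11] = FCaDfDDCCE$EfaBD
  sorted[12] = aBDFCaDfDDCCE$Ef
  sorted[13] = aDfDDCCE$EfaBDFC
  sorted[14] = fDDCCE$EfaBDFCaD
  sorted[15] = faBDFCaDfDDCCE$E
sorted[13] = aDfDDCCE$EfaBDFC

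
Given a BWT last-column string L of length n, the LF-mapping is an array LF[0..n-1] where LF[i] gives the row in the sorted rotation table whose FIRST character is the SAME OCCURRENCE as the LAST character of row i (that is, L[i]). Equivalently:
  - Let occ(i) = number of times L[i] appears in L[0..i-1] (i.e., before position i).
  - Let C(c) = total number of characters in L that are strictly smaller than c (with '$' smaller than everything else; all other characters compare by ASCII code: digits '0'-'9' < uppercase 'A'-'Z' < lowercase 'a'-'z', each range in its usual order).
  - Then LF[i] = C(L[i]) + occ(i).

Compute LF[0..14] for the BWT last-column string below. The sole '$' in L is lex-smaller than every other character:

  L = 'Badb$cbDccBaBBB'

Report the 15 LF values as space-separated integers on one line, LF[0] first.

Answer: 1 7 14 9 0 11 10 6 12 13 2 8 3 4 5

Derivation:
Char counts: '$':1, 'B':5, 'D':1, 'a':2, 'b':2, 'c':3, 'd':1
C (first-col start): C('$')=0, C('B')=1, C('D')=6, C('a')=7, C('b')=9, C('c')=11, C('d')=14
L[0]='B': occ=0, LF[0]=C('B')+0=1+0=1
L[1]='a': occ=0, LF[1]=C('a')+0=7+0=7
L[2]='d': occ=0, LF[2]=C('d')+0=14+0=14
L[3]='b': occ=0, LF[3]=C('b')+0=9+0=9
L[4]='$': occ=0, LF[4]=C('$')+0=0+0=0
L[5]='c': occ=0, LF[5]=C('c')+0=11+0=11
L[6]='b': occ=1, LF[6]=C('b')+1=9+1=10
L[7]='D': occ=0, LF[7]=C('D')+0=6+0=6
L[8]='c': occ=1, LF[8]=C('c')+1=11+1=12
L[9]='c': occ=2, LF[9]=C('c')+2=11+2=13
L[10]='B': occ=1, LF[10]=C('B')+1=1+1=2
L[11]='a': occ=1, LF[11]=C('a')+1=7+1=8
L[12]='B': occ=2, LF[12]=C('B')+2=1+2=3
L[13]='B': occ=3, LF[13]=C('B')+3=1+3=4
L[14]='B': occ=4, LF[14]=C('B')+4=1+4=5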